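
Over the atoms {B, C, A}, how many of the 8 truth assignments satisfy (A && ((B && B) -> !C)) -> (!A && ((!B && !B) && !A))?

Initial set: {((A && ((B && B) -> !C)) -> (!A && ((!B && !B) && !A)))}.
((A && ((B && B) -> !C)) -> (!A && ((!B && !B) && !A))): β-rule — branch into !(A && ((B && B) -> !C))  //  (!A && ((!B && !B) && !A)).
  branch 1 (add !(A && ((B && B) -> !C))):
    !(A && ((B && B) -> !C)): β-rule — branch into !A  //  !((B && B) -> !C).
      branch 1.1 (add !A):
        ○ open, literals {A=false}.
      branch 1.2 (add !((B && B) -> !C)):
        !((B && B) -> !C): α-rule — add (B && B), !!C.
        (B && B): α-rule — add B, B.
        ○ open, literals {B=true, C=true}.
  branch 2 (add (!A && ((!B && !B) && !A))):
    (!A && ((!B && !B) && !A)): α-rule — add !A, ((!B && !B) && !A).
    ((!B && !B) && !A): α-rule — add (!B && !B), !A.
    (!B && !B): α-rule — add !B, !B.
    ○ open, literals {A=false, B=false}.
0 branches closed, 3 open.
Each open branch fixes some atoms; the unmentioned ones are free. Counting distinct full assignments: branch {A=false} (B, C) contributes 4 new; branch {B=true, C=true} (A) contributes 1 new; branch {A=false, B=false} (C) contributes 0 new. Total: 5.

5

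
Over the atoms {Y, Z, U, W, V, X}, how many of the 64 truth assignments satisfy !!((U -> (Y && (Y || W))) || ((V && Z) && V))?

Initial set: {T !!((U -> (Y && (Y || W))) || ((V && Z) && V))}.
T !!((U -> (Y && (Y || W))) || ((V && Z) && V)): drop double negation, giving T ((U -> (Y && (Y || W))) || ((V && Z) && V)).
T ((U -> (Y && (Y || W))) || ((V && Z) && V)): β-rule — branch into T (U -> (Y && (Y || W)))  //  T ((V && Z) && V).
  branch 1 (add T (U -> (Y && (Y || W)))):
    T (U -> (Y && (Y || W))): β-rule — branch into F U  //  T (Y && (Y || W)).
      branch 1.1 (add F U):
        ○ open, literals {U=0}.
      branch 1.2 (add T (Y && (Y || W))):
        T (Y && (Y || W)): α-rule — add T Y, T (Y || W).
        T (Y || W): β-rule — branch into T Y  //  T W.
          branch 1.2.1 (add T Y):
            ○ open, literals {Y=1}.
          branch 1.2.2 (add T W):
            ○ open, literals {W=1, Y=1}.
  branch 2 (add T ((V && Z) && V)):
    T ((V && Z) && V): α-rule — add T (V && Z), T V.
    T (V && Z): α-rule — add T V, T Z.
    ○ open, literals {V=1, Z=1}.
0 branches closed, 4 open.
Each open branch fixes some atoms; the unmentioned ones are free. Counting distinct full assignments: branch {U=0} (Y, Z, W, V, X) contributes 32 new; branch {Y=1} (Z, U, W, V, X) contributes 16 new; branch {W=1, Y=1} (Z, U, V, X) contributes 0 new; branch {V=1, Z=1} (Y, U, W, X) contributes 4 new. Total: 52.

52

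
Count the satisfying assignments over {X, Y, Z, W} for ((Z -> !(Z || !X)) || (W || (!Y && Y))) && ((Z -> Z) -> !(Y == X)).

6

Initial set: {(((Z -> !(Z || !X)) || (W || (!Y && Y))) && ((Z -> Z) -> !(Y == X)))}.
(((Z -> !(Z || !X)) || (W || (!Y && Y))) && ((Z -> Z) -> !(Y == X))): α-rule — add ((Z -> !(Z || !X)) || (W || (!Y && Y))), ((Z -> Z) -> !(Y == X)).
((Z -> !(Z || !X)) || (W || (!Y && Y))): β-rule — branch into (Z -> !(Z || !X))  //  (W || (!Y && Y)).
  branch 1 (add (Z -> !(Z || !X))):
    ((Z -> Z) -> !(Y == X)): β-rule — branch into !(Z -> Z)  //  !(Y == X).
      branch 1.1 (add !(Z -> Z)):
        !(Z -> Z): α-rule — add Z, !Z.
        × closes — contains both Z and !Z.
      branch 1.2 (add !(Y == X)):
        (Z -> !(Z || !X)): β-rule — branch into !Z  //  !(Z || !X).
          branch 1.2.1 (add !Z):
            !(Y == X): β-rule — branch into Y, !X  //  !Y, X.
              branch 1.2.1.1 (add Y, !X):
                ○ open, literals {X=F, Y=T, Z=F}.
              branch 1.2.1.2 (add !Y, X):
                ○ open, literals {X=T, Y=F, Z=F}.
          branch 1.2.2 (add !(Z || !X)):
            !(Z || !X): α-rule — add !Z, !!X.
            !(Y == X): β-rule — branch into Y, !X  //  !Y, X.
              branch 1.2.2.1 (add Y, !X):
                × closes — contains both X and !X.
              branch 1.2.2.2 (add !Y, X):
                ○ open, literals {X=T, Y=F, Z=F}.
  branch 2 (add (W || (!Y && Y))):
    ((Z -> Z) -> !(Y == X)): β-rule — branch into !(Z -> Z)  //  !(Y == X).
      branch 2.1 (add !(Z -> Z)):
        !(Z -> Z): α-rule — add Z, !Z.
        × closes — contains both Z and !Z.
      branch 2.2 (add !(Y == X)):
        (W || (!Y && Y)): β-rule — branch into W  //  (!Y && Y).
          branch 2.2.1 (add W):
            !(Y == X): β-rule — branch into Y, !X  //  !Y, X.
              branch 2.2.1.1 (add Y, !X):
                ○ open, literals {W=T, X=F, Y=T}.
              branch 2.2.1.2 (add !Y, X):
                ○ open, literals {W=T, X=T, Y=F}.
          branch 2.2.2 (add (!Y && Y)):
            (!Y && Y): α-rule — add !Y, Y.
            × closes — contains both Y and !Y.
4 branches closed, 5 open.
Each open branch fixes some atoms; the unmentioned ones are free. Counting distinct full assignments: branch {X=F, Y=T, Z=F} (W) contributes 2 new; branch {X=T, Y=F, Z=F} (W) contributes 2 new; branch {X=T, Y=F, Z=F} (W) contributes 0 new; branch {W=T, X=F, Y=T} (Z) contributes 1 new; branch {W=T, X=T, Y=F} (Z) contributes 1 new. Total: 6.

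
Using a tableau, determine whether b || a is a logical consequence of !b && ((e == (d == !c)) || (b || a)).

Initial set: {(!b && ((e == (d == !c)) || (b || a))); !(b || a)}.
(!b && ((e == (d == !c)) || (b || a))): α-rule — add !b, ((e == (d == !c)) || (b || a)).
!(b || a): α-rule — add !b, !a.
((e == (d == !c)) || (b || a)): β-rule — branch into (e == (d == !c))  //  (b || a).
  branch 1 (add (e == (d == !c))):
    (e == (d == !c)): β-rule — branch into e, (d == !c)  //  !e, !(d == !c).
      branch 1.1 (add e, (d == !c)):
        (d == !c): β-rule — branch into d, !c  //  !d, !!c.
          branch 1.1.1 (add d, !c):
            ○ open, literals {a=false, b=false, c=false, d=true, e=true}.
          branch 1.1.2 (add !d, !!c):
            ○ open, literals {a=false, b=false, c=true, d=false, e=true}.
      branch 1.2 (add !e, !(d == !c)):
        !(d == !c): β-rule — branch into d, !!c  //  !d, !c.
          branch 1.2.1 (add d, !!c):
            ○ open, literals {a=false, b=false, c=true, d=true, e=false}.
          branch 1.2.2 (add !d, !c):
            ○ open, literals {a=false, b=false, c=false, d=false, e=false}.
  branch 2 (add (b || a)):
    (b || a): β-rule — branch into b  //  a.
      branch 2.1 (add b):
        × closes — contains both b and !b.
      branch 2.2 (add a):
        × closes — contains both a and !a.
2 branches closed, 4 open.
An open branch gives a countermodel: a=false, b=false, c=false, d=true, e=true (unmentioned atoms arbitrary); the premises hold there but the conclusion fails.

No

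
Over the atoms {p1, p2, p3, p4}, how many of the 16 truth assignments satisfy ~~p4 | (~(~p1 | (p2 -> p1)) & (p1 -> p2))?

Initial set: {T (~~p4 | (~(~p1 | (p2 -> p1)) & (p1 -> p2)))}.
T (~~p4 | (~(~p1 | (p2 -> p1)) & (p1 -> p2))): β-rule — branch into T ~~p4  //  T (~(~p1 | (p2 -> p1)) & (p1 -> p2)).
  branch 1 (add T ~~p4):
    T ~~p4: drop double negation, giving T p4.
    ○ open, literals {p4=T}.
  branch 2 (add T (~(~p1 | (p2 -> p1)) & (p1 -> p2))):
    T (~(~p1 | (p2 -> p1)) & (p1 -> p2)): α-rule — add T ~(~p1 | (p2 -> p1)), T (p1 -> p2).
    T ~(~p1 | (p2 -> p1)): α-rule — add F ~p1, F (p2 -> p1).
    F (p2 -> p1): α-rule — add T p2, F p1.
    × closes — contains both p1 and ~p1.
1 branch closed, 1 open.
Each open branch fixes some atoms; the unmentioned ones are free. Counting distinct full assignments: branch {p4=T} (p1, p2, p3) contributes 8 new. Total: 8.

8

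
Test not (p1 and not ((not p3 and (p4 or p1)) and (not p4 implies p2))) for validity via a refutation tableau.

Not valid

Assume the negation and expand:
Initial set: {not not (p1 and not ((not p3 and (p4 or p1)) and (not p4 implies p2)))}.
not not (p1 and not ((not p3 and (p4 or p1)) and (not p4 implies p2))): α-rule — add p1, not ((not p3 and (p4 or p1)) and (not p4 implies p2)).
not ((not p3 and (p4 or p1)) and (not p4 implies p2)): β-rule — branch into not (not p3 and (p4 or p1))  //  not (not p4 implies p2).
  branch 1 (add not (not p3 and (p4 or p1))):
    not (not p3 and (p4 or p1)): β-rule — branch into not not p3  //  not (p4 or p1).
      branch 1.1 (add not not p3):
        ○ open, literals {p1=T, p3=T}.
      branch 1.2 (add not (p4 or p1)):
        not (p4 or p1): α-rule — add not p4, not p1.
        × closes — contains both p1 and not p1.
  branch 2 (add not (not p4 implies p2)):
    not (not p4 implies p2): α-rule — add not p4, not p2.
    ○ open, literals {p1=T, p2=F, p4=F}.
1 branch closed, 2 open.
An open branch gives a countermodel: p1=T, p3=T (unmentioned atoms arbitrary); under it the original formula is false.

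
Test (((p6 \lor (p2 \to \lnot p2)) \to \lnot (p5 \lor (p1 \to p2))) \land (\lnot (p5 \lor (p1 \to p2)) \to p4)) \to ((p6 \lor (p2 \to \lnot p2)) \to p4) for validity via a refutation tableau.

Valid

Assume the negation and expand:
Initial set: {\lnot ((((p6 \lor (p2 \to \lnot p2)) \to \lnot (p5 \lor (p1 \to p2))) \land (\lnot (p5 \lor (p1 \to p2)) \to p4)) \to ((p6 \lor (p2 \to \lnot p2)) \to p4))}.
\lnot ((((p6 \lor (p2 \to \lnot p2)) \to \lnot (p5 \lor (p1 \to p2))) \land (\lnot (p5 \lor (p1 \to p2)) \to p4)) \to ((p6 \lor (p2 \to \lnot p2)) \to p4)): α-rule — add (((p6 \lor (p2 \to \lnot p2)) \to \lnot (p5 \lor (p1 \to p2))) \land (\lnot (p5 \lor (p1 \to p2)) \to p4)), \lnot ((p6 \lor (p2 \to \lnot p2)) \to p4).
(((p6 \lor (p2 \to \lnot p2)) \to \lnot (p5 \lor (p1 \to p2))) \land (\lnot (p5 \lor (p1 \to p2)) \to p4)): α-rule — add ((p6 \lor (p2 \to \lnot p2)) \to \lnot (p5 \lor (p1 \to p2))), (\lnot (p5 \lor (p1 \to p2)) \to p4).
\lnot ((p6 \lor (p2 \to \lnot p2)) \to p4): α-rule — add (p6 \lor (p2 \to \lnot p2)), \lnot p4.
((p6 \lor (p2 \to \lnot p2)) \to \lnot (p5 \lor (p1 \to p2))): β-rule — branch into \lnot (p6 \lor (p2 \to \lnot p2))  //  \lnot (p5 \lor (p1 \to p2)).
  branch 1 (add \lnot (p6 \lor (p2 \to \lnot p2))):
    \lnot (p6 \lor (p2 \to \lnot p2)): α-rule — add \lnot p6, \lnot (p2 \to \lnot p2).
    \lnot (p2 \to \lnot p2): α-rule — add p2, \lnot \lnot p2.
    (\lnot (p5 \lor (p1 \to p2)) \to p4): β-rule — branch into \lnot \lnot (p5 \lor (p1 \to p2))  //  p4.
      branch 1.1 (add \lnot \lnot (p5 \lor (p1 \to p2))):
        (p6 \lor (p2 \to \lnot p2)): β-rule — branch into p6  //  (p2 \to \lnot p2).
          branch 1.1.1 (add p6):
            × closes — contains both p6 and \lnot p6.
          branch 1.1.2 (add (p2 \to \lnot p2)):
            \lnot \lnot (p5 \lor (p1 \to p2)): β-rule — branch into p5  //  (p1 \to p2).
              branch 1.1.2.1 (add p5):
                (p2 \to \lnot p2): β-rule — branch into \lnot p2  //  \lnot p2.
                  branch 1.1.2.1.1 (add \lnot p2):
                    × closes — contains both p2 and \lnot p2.
                  branch 1.1.2.1.2 (add \lnot p2):
                    × closes — contains both p2 and \lnot p2.
              branch 1.1.2.2 (add (p1 \to p2)):
                (p2 \to \lnot p2): β-rule — branch into \lnot p2  //  \lnot p2.
                  branch 1.1.2.2.1 (add \lnot p2):
                    × closes — contains both p2 and \lnot p2.
                  branch 1.1.2.2.2 (add \lnot p2):
                    × closes — contains both p2 and \lnot p2.
      branch 1.2 (add p4):
        × closes — contains both p4 and \lnot p4.
  branch 2 (add \lnot (p5 \lor (p1 \to p2))):
    \lnot (p5 \lor (p1 \to p2)): α-rule — add \lnot p5, \lnot (p1 \to p2).
    \lnot (p1 \to p2): α-rule — add p1, \lnot p2.
    (\lnot (p5 \lor (p1 \to p2)) \to p4): β-rule — branch into \lnot \lnot (p5 \lor (p1 \to p2))  //  p4.
      branch 2.1 (add \lnot \lnot (p5 \lor (p1 \to p2))):
        (p6 \lor (p2 \to \lnot p2)): β-rule — branch into p6  //  (p2 \to \lnot p2).
          branch 2.1.1 (add p6):
            \lnot \lnot (p5 \lor (p1 \to p2)): β-rule — branch into p5  //  (p1 \to p2).
              branch 2.1.1.1 (add p5):
                × closes — contains both p5 and \lnot p5.
              branch 2.1.1.2 (add (p1 \to p2)):
                (p1 \to p2): β-rule — branch into \lnot p1  //  p2.
                  branch 2.1.1.2.1 (add \lnot p1):
                    × closes — contains both p1 and \lnot p1.
                  branch 2.1.1.2.2 (add p2):
                    × closes — contains both p2 and \lnot p2.
          branch 2.1.2 (add (p2 \to \lnot p2)):
            \lnot \lnot (p5 \lor (p1 \to p2)): β-rule — branch into p5  //  (p1 \to p2).
              branch 2.1.2.1 (add p5):
                × closes — contains both p5 and \lnot p5.
              branch 2.1.2.2 (add (p1 \to p2)):
                (p2 \to \lnot p2): β-rule — branch into \lnot p2  //  \lnot p2.
                  branch 2.1.2.2.1 (add \lnot p2):
                    (p1 \to p2): β-rule — branch into \lnot p1  //  p2.
                      branch 2.1.2.2.1.1 (add \lnot p1):
                        × closes — contains both p1 and \lnot p1.
                      branch 2.1.2.2.1.2 (add p2):
                        × closes — contains both p2 and \lnot p2.
                  branch 2.1.2.2.2 (add \lnot p2):
                    (p1 \to p2): β-rule — branch into \lnot p1  //  p2.
                      branch 2.1.2.2.2.1 (add \lnot p1):
                        × closes — contains both p1 and \lnot p1.
                      branch 2.1.2.2.2.2 (add p2):
                        × closes — contains both p2 and \lnot p2.
      branch 2.2 (add p4):
        × closes — contains both p4 and \lnot p4.
All 15 branches close.
Every branch closed, so the negation is unsatisfiable and the formula is valid.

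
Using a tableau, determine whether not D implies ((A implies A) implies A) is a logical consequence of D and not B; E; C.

Yes

Initial set: {(D and not B); E; C; not (not D implies ((A implies A) implies A))}.
(D and not B): α-rule — add D, not B.
not (not D implies ((A implies A) implies A)): α-rule — add not D, not ((A implies A) implies A).
× closes — contains both D and not D.
All 1 branch closes.
Every branch closed, so the premises entail the conclusion.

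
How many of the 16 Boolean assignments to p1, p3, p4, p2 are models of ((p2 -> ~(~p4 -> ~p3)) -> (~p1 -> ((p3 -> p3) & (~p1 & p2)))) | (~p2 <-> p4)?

Initial set: {T (((p2 -> ~(~p4 -> ~p3)) -> (~p1 -> ((p3 -> p3) & (~p1 & p2)))) | (~p2 <-> p4))}.
T (((p2 -> ~(~p4 -> ~p3)) -> (~p1 -> ((p3 -> p3) & (~p1 & p2)))) | (~p2 <-> p4)): β-rule — branch into T ((p2 -> ~(~p4 -> ~p3)) -> (~p1 -> ((p3 -> p3) & (~p1 & p2))))  //  T (~p2 <-> p4).
  branch 1 (add T ((p2 -> ~(~p4 -> ~p3)) -> (~p1 -> ((p3 -> p3) & (~p1 & p2))))):
    T ((p2 -> ~(~p4 -> ~p3)) -> (~p1 -> ((p3 -> p3) & (~p1 & p2)))): β-rule — branch into F (p2 -> ~(~p4 -> ~p3))  //  T (~p1 -> ((p3 -> p3) & (~p1 & p2))).
      branch 1.1 (add F (p2 -> ~(~p4 -> ~p3))):
        F (p2 -> ~(~p4 -> ~p3)): α-rule — add T p2, F ~(~p4 -> ~p3).
        F ~(~p4 -> ~p3): β-rule — branch into F ~p4  //  T ~p3.
          branch 1.1.1 (add F ~p4):
            ○ open, literals {p2=true, p4=true}.
          branch 1.1.2 (add T ~p3):
            ○ open, literals {p2=true, p3=false}.
      branch 1.2 (add T (~p1 -> ((p3 -> p3) & (~p1 & p2)))):
        T (~p1 -> ((p3 -> p3) & (~p1 & p2))): β-rule — branch into F ~p1  //  T ((p3 -> p3) & (~p1 & p2)).
          branch 1.2.1 (add F ~p1):
            ○ open, literals {p1=true}.
          branch 1.2.2 (add T ((p3 -> p3) & (~p1 & p2))):
            T ((p3 -> p3) & (~p1 & p2)): α-rule — add T (p3 -> p3), T (~p1 & p2).
            T (~p1 & p2): α-rule — add T ~p1, T p2.
            T (p3 -> p3): β-rule — branch into F p3  //  T p3.
              branch 1.2.2.1 (add F p3):
                ○ open, literals {p1=false, p2=true, p3=false}.
              branch 1.2.2.2 (add T p3):
                ○ open, literals {p1=false, p2=true, p3=true}.
  branch 2 (add T (~p2 <-> p4)):
    T (~p2 <-> p4): β-rule — branch into T ~p2, T p4  //  F ~p2, F p4.
      branch 2.1 (add T ~p2, T p4):
        ○ open, literals {p2=false, p4=true}.
      branch 2.2 (add F ~p2, F p4):
        ○ open, literals {p2=true, p4=false}.
0 branches closed, 7 open.
Each open branch fixes some atoms; the unmentioned ones are free. Counting distinct full assignments: branch {p2=true, p4=true} (p1, p3) contributes 4 new; branch {p2=true, p3=false} (p1, p4) contributes 2 new; branch {p1=true} (p3, p4, p2) contributes 5 new; branch {p1=false, p2=true, p3=false} (p4) contributes 0 new; branch {p1=false, p2=true, p3=true} (p4) contributes 1 new; branch {p2=false, p4=true} (p1, p3) contributes 2 new; branch {p2=true, p4=false} (p1, p3) contributes 0 new. Total: 14.

14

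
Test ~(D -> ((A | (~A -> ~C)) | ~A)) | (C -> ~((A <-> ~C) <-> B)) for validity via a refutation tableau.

Assume the negation and expand:
Initial set: {~(~(D -> ((A | (~A -> ~C)) | ~A)) | (C -> ~((A <-> ~C) <-> B)))}.
~(~(D -> ((A | (~A -> ~C)) | ~A)) | (C -> ~((A <-> ~C) <-> B))): α-rule — add ~~(D -> ((A | (~A -> ~C)) | ~A)), ~(C -> ~((A <-> ~C) <-> B)).
~(C -> ~((A <-> ~C) <-> B)): α-rule — add C, ~~((A <-> ~C) <-> B).
~~(D -> ((A | (~A -> ~C)) | ~A)): β-rule — branch into ~D  //  ((A | (~A -> ~C)) | ~A).
  branch 1 (add ~D):
    ~~((A <-> ~C) <-> B): β-rule — branch into (A <-> ~C), B  //  ~(A <-> ~C), ~B.
      branch 1.1 (add (A <-> ~C), B):
        (A <-> ~C): β-rule — branch into A, ~C  //  ~A, ~~C.
          branch 1.1.1 (add A, ~C):
            × closes — contains both C and ~C.
          branch 1.1.2 (add ~A, ~~C):
            ○ open, literals {A=0, B=1, C=1, D=0}.
      branch 1.2 (add ~(A <-> ~C), ~B):
        ~(A <-> ~C): β-rule — branch into A, ~~C  //  ~A, ~C.
          branch 1.2.1 (add A, ~~C):
            ○ open, literals {A=1, B=0, C=1, D=0}.
          branch 1.2.2 (add ~A, ~C):
            × closes — contains both C and ~C.
  branch 2 (add ((A | (~A -> ~C)) | ~A)):
    ~~((A <-> ~C) <-> B): β-rule — branch into (A <-> ~C), B  //  ~(A <-> ~C), ~B.
      branch 2.1 (add (A <-> ~C), B):
        ((A | (~A -> ~C)) | ~A): β-rule — branch into (A | (~A -> ~C))  //  ~A.
          branch 2.1.1 (add (A | (~A -> ~C))):
            (A <-> ~C): β-rule — branch into A, ~C  //  ~A, ~~C.
              branch 2.1.1.1 (add A, ~C):
                × closes — contains both C and ~C.
              branch 2.1.1.2 (add ~A, ~~C):
                (A | (~A -> ~C)): β-rule — branch into A  //  (~A -> ~C).
                  branch 2.1.1.2.1 (add A):
                    × closes — contains both A and ~A.
                  branch 2.1.1.2.2 (add (~A -> ~C)):
                    (~A -> ~C): β-rule — branch into ~~A  //  ~C.
                      branch 2.1.1.2.2.1 (add ~~A):
                        × closes — contains both A and ~A.
                      branch 2.1.1.2.2.2 (add ~C):
                        × closes — contains both C and ~C.
          branch 2.1.2 (add ~A):
            (A <-> ~C): β-rule — branch into A, ~C  //  ~A, ~~C.
              branch 2.1.2.1 (add A, ~C):
                × closes — contains both A and ~A.
              branch 2.1.2.2 (add ~A, ~~C):
                ○ open, literals {A=0, B=1, C=1}.
      branch 2.2 (add ~(A <-> ~C), ~B):
        ((A | (~A -> ~C)) | ~A): β-rule — branch into (A | (~A -> ~C))  //  ~A.
          branch 2.2.1 (add (A | (~A -> ~C))):
            ~(A <-> ~C): β-rule — branch into A, ~~C  //  ~A, ~C.
              branch 2.2.1.1 (add A, ~~C):
                (A | (~A -> ~C)): β-rule — branch into A  //  (~A -> ~C).
                  branch 2.2.1.1.1 (add A):
                    ○ open, literals {A=1, B=0, C=1}.
                  branch 2.2.1.1.2 (add (~A -> ~C)):
                    (~A -> ~C): β-rule — branch into ~~A  //  ~C.
                      branch 2.2.1.1.2.1 (add ~~A):
                        ○ open, literals {A=1, B=0, C=1}.
                      branch 2.2.1.1.2.2 (add ~C):
                        × closes — contains both C and ~C.
              branch 2.2.1.2 (add ~A, ~C):
                × closes — contains both C and ~C.
          branch 2.2.2 (add ~A):
            ~(A <-> ~C): β-rule — branch into A, ~~C  //  ~A, ~C.
              branch 2.2.2.1 (add A, ~~C):
                × closes — contains both A and ~A.
              branch 2.2.2.2 (add ~A, ~C):
                × closes — contains both C and ~C.
11 branches closed, 5 open.
An open branch gives a countermodel: A=0, B=1, C=1, D=0 (unmentioned atoms arbitrary); under it the original formula is false.

Not valid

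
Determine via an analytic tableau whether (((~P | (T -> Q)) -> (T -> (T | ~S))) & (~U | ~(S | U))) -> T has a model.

Initial set: {((((~P | (T -> Q)) -> (T -> (T | ~S))) & (~U | ~(S | U))) -> T)}.
((((~P | (T -> Q)) -> (T -> (T | ~S))) & (~U | ~(S | U))) -> T): β-rule — branch into ~(((~P | (T -> Q)) -> (T -> (T | ~S))) & (~U | ~(S | U)))  //  T.
  branch 1 (add ~(((~P | (T -> Q)) -> (T -> (T | ~S))) & (~U | ~(S | U)))):
    ~(((~P | (T -> Q)) -> (T -> (T | ~S))) & (~U | ~(S | U))): β-rule — branch into ~((~P | (T -> Q)) -> (T -> (T | ~S)))  //  ~(~U | ~(S | U)).
      branch 1.1 (add ~((~P | (T -> Q)) -> (T -> (T | ~S)))):
        ~((~P | (T -> Q)) -> (T -> (T | ~S))): α-rule — add (~P | (T -> Q)), ~(T -> (T | ~S)).
        ~(T -> (T | ~S)): α-rule — add T, ~(T | ~S).
        ~(T | ~S): α-rule — add ~T, ~~S.
        × closes — contains both T and ~T.
      branch 1.2 (add ~(~U | ~(S | U))):
        ~(~U | ~(S | U)): α-rule — add ~~U, ~~(S | U).
        ~~(S | U): β-rule — branch into S  //  U.
          branch 1.2.1 (add S):
            ○ open, literals {S=true, U=true}.
          branch 1.2.2 (add U):
            ○ open, literals {U=true}.
  branch 2 (add T):
    ○ open, literals {T=true}.
1 branch closed, 3 open.
An open branch gives a satisfying assignment: S=true, U=true.

Satisfiable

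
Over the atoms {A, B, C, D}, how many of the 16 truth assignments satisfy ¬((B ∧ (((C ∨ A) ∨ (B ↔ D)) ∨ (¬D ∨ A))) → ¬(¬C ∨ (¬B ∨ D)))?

Initial set: {¬((B ∧ (((C ∨ A) ∨ (B ↔ D)) ∨ (¬D ∨ A))) → ¬(¬C ∨ (¬B ∨ D)))}.
¬((B ∧ (((C ∨ A) ∨ (B ↔ D)) ∨ (¬D ∨ A))) → ¬(¬C ∨ (¬B ∨ D))): α-rule — add (B ∧ (((C ∨ A) ∨ (B ↔ D)) ∨ (¬D ∨ A))), ¬¬(¬C ∨ (¬B ∨ D)).
(B ∧ (((C ∨ A) ∨ (B ↔ D)) ∨ (¬D ∨ A))): α-rule — add B, (((C ∨ A) ∨ (B ↔ D)) ∨ (¬D ∨ A)).
¬¬(¬C ∨ (¬B ∨ D)): β-rule — branch into ¬C  //  (¬B ∨ D).
  branch 1 (add ¬C):
    (((C ∨ A) ∨ (B ↔ D)) ∨ (¬D ∨ A)): β-rule — branch into ((C ∨ A) ∨ (B ↔ D))  //  (¬D ∨ A).
      branch 1.1 (add ((C ∨ A) ∨ (B ↔ D))):
        ((C ∨ A) ∨ (B ↔ D)): β-rule — branch into (C ∨ A)  //  (B ↔ D).
          branch 1.1.1 (add (C ∨ A)):
            (C ∨ A): β-rule — branch into C  //  A.
              branch 1.1.1.1 (add C):
                × closes — contains both C and ¬C.
              branch 1.1.1.2 (add A):
                ○ open, literals {A=T, B=T, C=F}.
          branch 1.1.2 (add (B ↔ D)):
            (B ↔ D): β-rule — branch into B, D  //  ¬B, ¬D.
              branch 1.1.2.1 (add B, D):
                ○ open, literals {B=T, C=F, D=T}.
              branch 1.1.2.2 (add ¬B, ¬D):
                × closes — contains both B and ¬B.
      branch 1.2 (add (¬D ∨ A)):
        (¬D ∨ A): β-rule — branch into ¬D  //  A.
          branch 1.2.1 (add ¬D):
            ○ open, literals {B=T, C=F, D=F}.
          branch 1.2.2 (add A):
            ○ open, literals {A=T, B=T, C=F}.
  branch 2 (add (¬B ∨ D)):
    (((C ∨ A) ∨ (B ↔ D)) ∨ (¬D ∨ A)): β-rule — branch into ((C ∨ A) ∨ (B ↔ D))  //  (¬D ∨ A).
      branch 2.1 (add ((C ∨ A) ∨ (B ↔ D))):
        (¬B ∨ D): β-rule — branch into ¬B  //  D.
          branch 2.1.1 (add ¬B):
            × closes — contains both B and ¬B.
          branch 2.1.2 (add D):
            ((C ∨ A) ∨ (B ↔ D)): β-rule — branch into (C ∨ A)  //  (B ↔ D).
              branch 2.1.2.1 (add (C ∨ A)):
                (C ∨ A): β-rule — branch into C  //  A.
                  branch 2.1.2.1.1 (add C):
                    ○ open, literals {B=T, C=T, D=T}.
                  branch 2.1.2.1.2 (add A):
                    ○ open, literals {A=T, B=T, D=T}.
              branch 2.1.2.2 (add (B ↔ D)):
                (B ↔ D): β-rule — branch into B, D  //  ¬B, ¬D.
                  branch 2.1.2.2.1 (add B, D):
                    ○ open, literals {B=T, D=T}.
                  branch 2.1.2.2.2 (add ¬B, ¬D):
                    × closes — contains both B and ¬B.
      branch 2.2 (add (¬D ∨ A)):
        (¬B ∨ D): β-rule — branch into ¬B  //  D.
          branch 2.2.1 (add ¬B):
            × closes — contains both B and ¬B.
          branch 2.2.2 (add D):
            (¬D ∨ A): β-rule — branch into ¬D  //  A.
              branch 2.2.2.1 (add ¬D):
                × closes — contains both D and ¬D.
              branch 2.2.2.2 (add A):
                ○ open, literals {A=T, B=T, D=T}.
6 branches closed, 8 open.
Each open branch fixes some atoms; the unmentioned ones are free. Counting distinct full assignments: branch {A=T, B=T, C=F} (D) contributes 2 new; branch {B=T, C=F, D=T} (A) contributes 1 new; branch {B=T, C=F, D=F} (A) contributes 1 new; branch {A=T, B=T, C=F} (D) contributes 0 new; branch {B=T, C=T, D=T} (A) contributes 2 new; branch {A=T, B=T, D=T} (C) contributes 0 new; branch {B=T, D=T} (A, C) contributes 0 new; branch {A=T, B=T, D=T} (C) contributes 0 new. Total: 6.

6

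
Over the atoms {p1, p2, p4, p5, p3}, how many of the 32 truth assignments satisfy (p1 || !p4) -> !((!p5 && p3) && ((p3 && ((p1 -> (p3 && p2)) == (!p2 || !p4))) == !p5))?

29

Initial set: {((p1 || !p4) -> !((!p5 && p3) && ((p3 && ((p1 -> (p3 && p2)) == (!p2 || !p4))) == !p5)))}.
((p1 || !p4) -> !((!p5 && p3) && ((p3 && ((p1 -> (p3 && p2)) == (!p2 || !p4))) == !p5))): β-rule — branch into !(p1 || !p4)  //  !((!p5 && p3) && ((p3 && ((p1 -> (p3 && p2)) == (!p2 || !p4))) == !p5)).
  branch 1 (add !(p1 || !p4)):
    !(p1 || !p4): α-rule — add !p1, !!p4.
    ○ open, literals {p1=0, p4=1}.
  branch 2 (add !((!p5 && p3) && ((p3 && ((p1 -> (p3 && p2)) == (!p2 || !p4))) == !p5))):
    !((!p5 && p3) && ((p3 && ((p1 -> (p3 && p2)) == (!p2 || !p4))) == !p5)): β-rule — branch into !(!p5 && p3)  //  !((p3 && ((p1 -> (p3 && p2)) == (!p2 || !p4))) == !p5).
      branch 2.1 (add !(!p5 && p3)):
        !(!p5 && p3): β-rule — branch into !!p5  //  !p3.
          branch 2.1.1 (add !!p5):
            ○ open, literals {p5=1}.
          branch 2.1.2 (add !p3):
            ○ open, literals {p3=0}.
      branch 2.2 (add !((p3 && ((p1 -> (p3 && p2)) == (!p2 || !p4))) == !p5)):
        !((p3 && ((p1 -> (p3 && p2)) == (!p2 || !p4))) == !p5): β-rule — branch into (p3 && ((p1 -> (p3 && p2)) == (!p2 || !p4))), !!p5  //  !(p3 && ((p1 -> (p3 && p2)) == (!p2 || !p4))), !p5.
          branch 2.2.1 (add (p3 && ((p1 -> (p3 && p2)) == (!p2 || !p4))), !!p5):
            (p3 && ((p1 -> (p3 && p2)) == (!p2 || !p4))): α-rule — add p3, ((p1 -> (p3 && p2)) == (!p2 || !p4)).
            ((p1 -> (p3 && p2)) == (!p2 || !p4)): β-rule — branch into (p1 -> (p3 && p2)), (!p2 || !p4)  //  !(p1 -> (p3 && p2)), !(!p2 || !p4).
              branch 2.2.1.1 (add (p1 -> (p3 && p2)), (!p2 || !p4)):
                (p1 -> (p3 && p2)): β-rule — branch into !p1  //  (p3 && p2).
                  branch 2.2.1.1.1 (add !p1):
                    (!p2 || !p4): β-rule — branch into !p2  //  !p4.
                      branch 2.2.1.1.1.1 (add !p2):
                        ○ open, literals {p1=0, p2=0, p3=1, p5=1}.
                      branch 2.2.1.1.1.2 (add !p4):
                        ○ open, literals {p1=0, p3=1, p4=0, p5=1}.
                  branch 2.2.1.1.2 (add (p3 && p2)):
                    (p3 && p2): α-rule — add p3, p2.
                    (!p2 || !p4): β-rule — branch into !p2  //  !p4.
                      branch 2.2.1.1.2.1 (add !p2):
                        × closes — contains both p2 and !p2.
                      branch 2.2.1.1.2.2 (add !p4):
                        ○ open, literals {p2=1, p3=1, p4=0, p5=1}.
              branch 2.2.1.2 (add !(p1 -> (p3 && p2)), !(!p2 || !p4)):
                !(p1 -> (p3 && p2)): α-rule — add p1, !(p3 && p2).
                !(!p2 || !p4): α-rule — add !!p2, !!p4.
                !(p3 && p2): β-rule — branch into !p3  //  !p2.
                  branch 2.2.1.2.1 (add !p3):
                    × closes — contains both p3 and !p3.
                  branch 2.2.1.2.2 (add !p2):
                    × closes — contains both p2 and !p2.
          branch 2.2.2 (add !(p3 && ((p1 -> (p3 && p2)) == (!p2 || !p4))), !p5):
            !(p3 && ((p1 -> (p3 && p2)) == (!p2 || !p4))): β-rule — branch into !p3  //  !((p1 -> (p3 && p2)) == (!p2 || !p4)).
              branch 2.2.2.1 (add !p3):
                ○ open, literals {p3=0, p5=0}.
              branch 2.2.2.2 (add !((p1 -> (p3 && p2)) == (!p2 || !p4))):
                !((p1 -> (p3 && p2)) == (!p2 || !p4)): β-rule — branch into (p1 -> (p3 && p2)), !(!p2 || !p4)  //  !(p1 -> (p3 && p2)), (!p2 || !p4).
                  branch 2.2.2.2.1 (add (p1 -> (p3 && p2)), !(!p2 || !p4)):
                    !(!p2 || !p4): α-rule — add !!p2, !!p4.
                    (p1 -> (p3 && p2)): β-rule — branch into !p1  //  (p3 && p2).
                      branch 2.2.2.2.1.1 (add !p1):
                        ○ open, literals {p1=0, p2=1, p4=1, p5=0}.
                      branch 2.2.2.2.1.2 (add (p3 && p2)):
                        (p3 && p2): α-rule — add p3, p2.
                        ○ open, literals {p2=1, p3=1, p4=1, p5=0}.
                  branch 2.2.2.2.2 (add !(p1 -> (p3 && p2)), (!p2 || !p4)):
                    !(p1 -> (p3 && p2)): α-rule — add p1, !(p3 && p2).
                    (!p2 || !p4): β-rule — branch into !p2  //  !p4.
                      branch 2.2.2.2.2.1 (add !p2):
                        !(p3 && p2): β-rule — branch into !p3  //  !p2.
                          branch 2.2.2.2.2.1.1 (add !p3):
                            ○ open, literals {p1=1, p2=0, p3=0, p5=0}.
                          branch 2.2.2.2.2.1.2 (add !p2):
                            ○ open, literals {p1=1, p2=0, p5=0}.
                      branch 2.2.2.2.2.2 (add !p4):
                        !(p3 && p2): β-rule — branch into !p3  //  !p2.
                          branch 2.2.2.2.2.2.1 (add !p3):
                            ○ open, literals {p1=1, p3=0, p4=0, p5=0}.
                          branch 2.2.2.2.2.2.2 (add !p2):
                            ○ open, literals {p1=1, p2=0, p4=0, p5=0}.
3 branches closed, 13 open.
Each open branch fixes some atoms; the unmentioned ones are free. Counting distinct full assignments: branch {p1=0, p4=1} (p2, p5, p3) contributes 8 new; branch {p5=1} (p1, p2, p4, p3) contributes 12 new; branch {p3=0} (p1, p2, p4, p5) contributes 6 new; branch {p1=0, p2=0, p3=1, p5=1} (p4) contributes 0 new; branch {p1=0, p3=1, p4=0, p5=1} (p2) contributes 0 new; branch {p2=1, p3=1, p4=0, p5=1} (p1) contributes 0 new; branch {p3=0, p5=0} (p1, p2, p4) contributes 0 new; branch {p1=0, p2=1, p4=1, p5=0} (p3) contributes 0 new; branch {p2=1, p3=1, p4=1, p5=0} (p1) contributes 1 new; branch {p1=1, p2=0, p3=0, p5=0} (p4) contributes 0 new; branch {p1=1, p2=0, p5=0} (p4, p3) contributes 2 new; branch {p1=1, p3=0, p4=0, p5=0} (p2) contributes 0 new; branch {p1=1, p2=0, p4=0, p5=0} (p3) contributes 0 new. Total: 29.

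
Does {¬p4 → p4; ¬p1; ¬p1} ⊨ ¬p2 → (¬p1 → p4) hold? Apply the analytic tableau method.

Yes

Initial set: {(¬p4 → p4); ¬p1; ¬p1; ¬(¬p2 → (¬p1 → p4))}.
¬(¬p2 → (¬p1 → p4)): α-rule — add ¬p2, ¬(¬p1 → p4).
¬(¬p1 → p4): α-rule — add ¬p1, ¬p4.
(¬p4 → p4): β-rule — branch into ¬¬p4  //  p4.
  branch 1 (add ¬¬p4):
    × closes — contains both p4 and ¬p4.
  branch 2 (add p4):
    × closes — contains both p4 and ¬p4.
All 2 branches close.
Every branch closed, so the premises entail the conclusion.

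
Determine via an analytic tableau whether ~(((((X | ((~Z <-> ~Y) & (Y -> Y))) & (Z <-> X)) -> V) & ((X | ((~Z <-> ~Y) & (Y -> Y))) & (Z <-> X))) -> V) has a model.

Unsatisfiable

Initial set: {~(((((X | ((~Z <-> ~Y) & (Y -> Y))) & (Z <-> X)) -> V) & ((X | ((~Z <-> ~Y) & (Y -> Y))) & (Z <-> X))) -> V)}.
~(((((X | ((~Z <-> ~Y) & (Y -> Y))) & (Z <-> X)) -> V) & ((X | ((~Z <-> ~Y) & (Y -> Y))) & (Z <-> X))) -> V): α-rule — add ((((X | ((~Z <-> ~Y) & (Y -> Y))) & (Z <-> X)) -> V) & ((X | ((~Z <-> ~Y) & (Y -> Y))) & (Z <-> X))), ~V.
((((X | ((~Z <-> ~Y) & (Y -> Y))) & (Z <-> X)) -> V) & ((X | ((~Z <-> ~Y) & (Y -> Y))) & (Z <-> X))): α-rule — add (((X | ((~Z <-> ~Y) & (Y -> Y))) & (Z <-> X)) -> V), ((X | ((~Z <-> ~Y) & (Y -> Y))) & (Z <-> X)).
((X | ((~Z <-> ~Y) & (Y -> Y))) & (Z <-> X)): α-rule — add (X | ((~Z <-> ~Y) & (Y -> Y))), (Z <-> X).
(((X | ((~Z <-> ~Y) & (Y -> Y))) & (Z <-> X)) -> V): β-rule — branch into ~((X | ((~Z <-> ~Y) & (Y -> Y))) & (Z <-> X))  //  V.
  branch 1 (add ~((X | ((~Z <-> ~Y) & (Y -> Y))) & (Z <-> X))):
    (X | ((~Z <-> ~Y) & (Y -> Y))): β-rule — branch into X  //  ((~Z <-> ~Y) & (Y -> Y)).
      branch 1.1 (add X):
        (Z <-> X): β-rule — branch into Z, X  //  ~Z, ~X.
          branch 1.1.1 (add Z, X):
            ~((X | ((~Z <-> ~Y) & (Y -> Y))) & (Z <-> X)): β-rule — branch into ~(X | ((~Z <-> ~Y) & (Y -> Y)))  //  ~(Z <-> X).
              branch 1.1.1.1 (add ~(X | ((~Z <-> ~Y) & (Y -> Y)))):
                ~(X | ((~Z <-> ~Y) & (Y -> Y))): α-rule — add ~X, ~((~Z <-> ~Y) & (Y -> Y)).
                × closes — contains both X and ~X.
              branch 1.1.1.2 (add ~(Z <-> X)):
                ~(Z <-> X): β-rule — branch into Z, ~X  //  ~Z, X.
                  branch 1.1.1.2.1 (add Z, ~X):
                    × closes — contains both X and ~X.
                  branch 1.1.1.2.2 (add ~Z, X):
                    × closes — contains both Z and ~Z.
          branch 1.1.2 (add ~Z, ~X):
            × closes — contains both X and ~X.
      branch 1.2 (add ((~Z <-> ~Y) & (Y -> Y))):
        ((~Z <-> ~Y) & (Y -> Y)): α-rule — add (~Z <-> ~Y), (Y -> Y).
        (Z <-> X): β-rule — branch into Z, X  //  ~Z, ~X.
          branch 1.2.1 (add Z, X):
            ~((X | ((~Z <-> ~Y) & (Y -> Y))) & (Z <-> X)): β-rule — branch into ~(X | ((~Z <-> ~Y) & (Y -> Y)))  //  ~(Z <-> X).
              branch 1.2.1.1 (add ~(X | ((~Z <-> ~Y) & (Y -> Y)))):
                ~(X | ((~Z <-> ~Y) & (Y -> Y))): α-rule — add ~X, ~((~Z <-> ~Y) & (Y -> Y)).
                × closes — contains both X and ~X.
              branch 1.2.1.2 (add ~(Z <-> X)):
                (~Z <-> ~Y): β-rule — branch into ~Z, ~Y  //  ~~Z, ~~Y.
                  branch 1.2.1.2.1 (add ~Z, ~Y):
                    × closes — contains both Z and ~Z.
                  branch 1.2.1.2.2 (add ~~Z, ~~Y):
                    (Y -> Y): β-rule — branch into ~Y  //  Y.
                      branch 1.2.1.2.2.1 (add ~Y):
                        × closes — contains both Y and ~Y.
                      branch 1.2.1.2.2.2 (add Y):
                        ~(Z <-> X): β-rule — branch into Z, ~X  //  ~Z, X.
                          branch 1.2.1.2.2.2.1 (add Z, ~X):
                            × closes — contains both X and ~X.
                          branch 1.2.1.2.2.2.2 (add ~Z, X):
                            × closes — contains both Z and ~Z.
          branch 1.2.2 (add ~Z, ~X):
            ~((X | ((~Z <-> ~Y) & (Y -> Y))) & (Z <-> X)): β-rule — branch into ~(X | ((~Z <-> ~Y) & (Y -> Y)))  //  ~(Z <-> X).
              branch 1.2.2.1 (add ~(X | ((~Z <-> ~Y) & (Y -> Y)))):
                ~(X | ((~Z <-> ~Y) & (Y -> Y))): α-rule — add ~X, ~((~Z <-> ~Y) & (Y -> Y)).
                (~Z <-> ~Y): β-rule — branch into ~Z, ~Y  //  ~~Z, ~~Y.
                  branch 1.2.2.1.1 (add ~Z, ~Y):
                    (Y -> Y): β-rule — branch into ~Y  //  Y.
                      branch 1.2.2.1.1.1 (add ~Y):
                        ~((~Z <-> ~Y) & (Y -> Y)): β-rule — branch into ~(~Z <-> ~Y)  //  ~(Y -> Y).
                          branch 1.2.2.1.1.1.1 (add ~(~Z <-> ~Y)):
                            ~(~Z <-> ~Y): β-rule — branch into ~Z, ~~Y  //  ~~Z, ~Y.
                              branch 1.2.2.1.1.1.1.1 (add ~Z, ~~Y):
                                × closes — contains both Y and ~Y.
                              branch 1.2.2.1.1.1.1.2 (add ~~Z, ~Y):
                                × closes — contains both Z and ~Z.
                          branch 1.2.2.1.1.1.2 (add ~(Y -> Y)):
                            ~(Y -> Y): α-rule — add Y, ~Y.
                            × closes — contains both Y and ~Y.
                      branch 1.2.2.1.1.2 (add Y):
                        × closes — contains both Y and ~Y.
                  branch 1.2.2.1.2 (add ~~Z, ~~Y):
                    × closes — contains both Z and ~Z.
              branch 1.2.2.2 (add ~(Z <-> X)):
                (~Z <-> ~Y): β-rule — branch into ~Z, ~Y  //  ~~Z, ~~Y.
                  branch 1.2.2.2.1 (add ~Z, ~Y):
                    (Y -> Y): β-rule — branch into ~Y  //  Y.
                      branch 1.2.2.2.1.1 (add ~Y):
                        ~(Z <-> X): β-rule — branch into Z, ~X  //  ~Z, X.
                          branch 1.2.2.2.1.1.1 (add Z, ~X):
                            × closes — contains both Z and ~Z.
                          branch 1.2.2.2.1.1.2 (add ~Z, X):
                            × closes — contains both X and ~X.
                      branch 1.2.2.2.1.2 (add Y):
                        × closes — contains both Y and ~Y.
                  branch 1.2.2.2.2 (add ~~Z, ~~Y):
                    × closes — contains both Z and ~Z.
  branch 2 (add V):
    × closes — contains both V and ~V.
All 19 branches close.
Every branch closed; the formula is unsatisfiable.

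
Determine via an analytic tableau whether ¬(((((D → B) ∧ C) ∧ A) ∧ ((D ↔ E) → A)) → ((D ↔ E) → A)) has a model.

Initial set: {T ¬(((((D → B) ∧ C) ∧ A) ∧ ((D ↔ E) → A)) → ((D ↔ E) → A))}.
T ¬(((((D → B) ∧ C) ∧ A) ∧ ((D ↔ E) → A)) → ((D ↔ E) → A)): α-rule — add T ((((D → B) ∧ C) ∧ A) ∧ ((D ↔ E) → A)), F ((D ↔ E) → A).
T ((((D → B) ∧ C) ∧ A) ∧ ((D ↔ E) → A)): α-rule — add T (((D → B) ∧ C) ∧ A), T ((D ↔ E) → A).
F ((D ↔ E) → A): α-rule — add T (D ↔ E), F A.
T (((D → B) ∧ C) ∧ A): α-rule — add T ((D → B) ∧ C), T A.
× closes — contains both A and ¬A.
All 1 branch closes.
Every branch closed; the formula is unsatisfiable.

Unsatisfiable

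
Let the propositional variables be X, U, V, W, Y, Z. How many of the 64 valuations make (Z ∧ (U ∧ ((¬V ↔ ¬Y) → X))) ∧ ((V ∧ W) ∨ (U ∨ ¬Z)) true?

Initial set: {T ((Z ∧ (U ∧ ((¬V ↔ ¬Y) → X))) ∧ ((V ∧ W) ∨ (U ∨ ¬Z)))}.
T ((Z ∧ (U ∧ ((¬V ↔ ¬Y) → X))) ∧ ((V ∧ W) ∨ (U ∨ ¬Z))): α-rule — add T (Z ∧ (U ∧ ((¬V ↔ ¬Y) → X))), T ((V ∧ W) ∨ (U ∨ ¬Z)).
T (Z ∧ (U ∧ ((¬V ↔ ¬Y) → X))): α-rule — add T Z, T (U ∧ ((¬V ↔ ¬Y) → X)).
T (U ∧ ((¬V ↔ ¬Y) → X)): α-rule — add T U, T ((¬V ↔ ¬Y) → X).
T ((V ∧ W) ∨ (U ∨ ¬Z)): β-rule — branch into T (V ∧ W)  //  T (U ∨ ¬Z).
  branch 1 (add T (V ∧ W)):
    T (V ∧ W): α-rule — add T V, T W.
    T ((¬V ↔ ¬Y) → X): β-rule — branch into F (¬V ↔ ¬Y)  //  T X.
      branch 1.1 (add F (¬V ↔ ¬Y)):
        F (¬V ↔ ¬Y): β-rule — branch into T ¬V, F ¬Y  //  F ¬V, T ¬Y.
          branch 1.1.1 (add T ¬V, F ¬Y):
            × closes — contains both V and ¬V.
          branch 1.1.2 (add F ¬V, T ¬Y):
            ○ open, literals {U=true, V=true, W=true, Y=false, Z=true}.
      branch 1.2 (add T X):
        ○ open, literals {U=true, V=true, W=true, X=true, Z=true}.
  branch 2 (add T (U ∨ ¬Z)):
    T ((¬V ↔ ¬Y) → X): β-rule — branch into F (¬V ↔ ¬Y)  //  T X.
      branch 2.1 (add F (¬V ↔ ¬Y)):
        T (U ∨ ¬Z): β-rule — branch into T U  //  T ¬Z.
          branch 2.1.1 (add T U):
            F (¬V ↔ ¬Y): β-rule — branch into T ¬V, F ¬Y  //  F ¬V, T ¬Y.
              branch 2.1.1.1 (add T ¬V, F ¬Y):
                ○ open, literals {U=true, V=false, Y=true, Z=true}.
              branch 2.1.1.2 (add F ¬V, T ¬Y):
                ○ open, literals {U=true, V=true, Y=false, Z=true}.
          branch 2.1.2 (add T ¬Z):
            × closes — contains both Z and ¬Z.
      branch 2.2 (add T X):
        T (U ∨ ¬Z): β-rule — branch into T U  //  T ¬Z.
          branch 2.2.1 (add T U):
            ○ open, literals {U=true, X=true, Z=true}.
          branch 2.2.2 (add T ¬Z):
            × closes — contains both Z and ¬Z.
3 branches closed, 5 open.
Each open branch fixes some atoms; the unmentioned ones are free. Counting distinct full assignments: branch {U=true, V=true, W=true, Y=false, Z=true} (X) contributes 2 new; branch {U=true, V=true, W=true, X=true, Z=true} (Y) contributes 1 new; branch {U=true, V=false, Y=true, Z=true} (X, W) contributes 4 new; branch {U=true, V=true, Y=false, Z=true} (X, W) contributes 2 new; branch {U=true, X=true, Z=true} (V, W, Y) contributes 3 new. Total: 12.

12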